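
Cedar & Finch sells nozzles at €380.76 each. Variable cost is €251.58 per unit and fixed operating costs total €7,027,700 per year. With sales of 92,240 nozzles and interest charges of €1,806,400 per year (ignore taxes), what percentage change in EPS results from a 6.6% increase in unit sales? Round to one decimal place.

+25.5%

At 92,240 units, contribution = 92,240 × €129.18 = €11,915,563.20.
Subtracting fixed costs: EBIT = €11,915,563.20 − €7,027,700 = €4,887,863.20.
After interest of €1,806,400.00, pre-tax earnings = €3,081,463.20.
Degree of combined leverage = contribution ÷ (EBIT − I) = €11,915,563.20 ÷ €3,081,463.20 = 3.8669.
%ΔEPS = DCL × %ΔSales = 3.8669 × +6.6% = +25.5%.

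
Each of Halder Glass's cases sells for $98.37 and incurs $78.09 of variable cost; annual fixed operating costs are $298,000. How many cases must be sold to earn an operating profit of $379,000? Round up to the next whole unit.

Contribution margin per unit = $98.37 − $78.09 = $20.28.
Need Q such that Q × $20.28 − $298,000 = $379,000, i.e. Q = $677,000 / $20.28 = 33,382.64 → 33,383.

33,383 cases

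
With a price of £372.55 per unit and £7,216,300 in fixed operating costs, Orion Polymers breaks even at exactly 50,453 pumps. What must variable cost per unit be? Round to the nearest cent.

Contribution per unit must be FC / Q = £7,216,300 / 50,453 = £143.0301.
Hence VC = price − CM = £372.55 − £143.0301 = £229.52.

£229.52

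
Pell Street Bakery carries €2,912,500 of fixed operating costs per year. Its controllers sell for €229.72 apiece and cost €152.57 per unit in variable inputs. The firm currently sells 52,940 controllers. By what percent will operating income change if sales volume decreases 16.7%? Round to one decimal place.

-58.2%

Contribution at this volume is 52,940 × €77.15 = €4,084,321.00.
EBIT = €4,084,321.00 − €2,912,500 = €1,171,821.00.
DOL = contribution ÷ EBIT = €4,084,321.00 ÷ €1,171,821.00 = 3.4854.
Operating income changes by 3.4854 × -16.7% = -58.2%.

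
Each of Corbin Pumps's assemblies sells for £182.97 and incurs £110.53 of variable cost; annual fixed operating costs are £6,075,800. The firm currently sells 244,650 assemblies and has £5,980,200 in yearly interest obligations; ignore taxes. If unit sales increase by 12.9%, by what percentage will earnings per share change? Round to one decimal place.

+40.3%

Contribution at this volume is 244,650 × £72.44 = £17,722,446.00.
EBIT = £17,722,446.00 − £6,075,800 = £11,646,646.00.
Interest = £5,980,200.00, so EBIT − I = £5,666,446.00.
DCL = total CM / (EBIT − I) = £17,722,446.00 / £5,666,446.00 = 3.1276.
EPS therefore changes by 3.1276 × (+12.9%) = +40.3%.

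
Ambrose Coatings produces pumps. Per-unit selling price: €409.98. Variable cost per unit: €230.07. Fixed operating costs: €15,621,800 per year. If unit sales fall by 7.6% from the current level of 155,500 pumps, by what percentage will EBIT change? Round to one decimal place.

Total contribution margin = 155,500 × €179.91 = €27,976,005.00.
Subtracting fixed costs: EBIT = €27,976,005.00 − €15,621,800 = €12,354,205.00.
DOL = contribution ÷ EBIT = €27,976,005.00 ÷ €12,354,205.00 = 2.2645.
%ΔEBIT = DOL × %ΔSales = 2.2645 × -7.6% = -17.2%.

-17.2%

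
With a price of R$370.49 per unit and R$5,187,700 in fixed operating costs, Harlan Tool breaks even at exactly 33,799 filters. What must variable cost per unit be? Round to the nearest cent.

Contribution per unit must be FC / Q = R$5,187,700 / 33,799 = R$153.4868.
Hence VC = price − CM = R$370.49 − R$153.4868 = R$217.00.

R$217.00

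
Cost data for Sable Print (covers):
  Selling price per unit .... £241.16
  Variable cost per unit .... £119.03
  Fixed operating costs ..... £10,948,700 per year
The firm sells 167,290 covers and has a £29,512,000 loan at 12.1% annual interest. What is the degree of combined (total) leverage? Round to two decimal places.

3.46

Contribution at this volume is 167,290 × £122.13 = £20,431,127.70.
Operating income = contribution − fixed costs = £20,431,127.70 − £10,948,700 = £9,482,427.70. Interest = £3,570,952.00.
DOL = £20,431,127.70 ÷ £9,482,427.70 = 2.1546; DFL = £9,482,427.70 ÷ £5,911,475.70 = 1.6041.
DCL = DOL × DFL = 2.1546 × 1.6041 = 3.4562.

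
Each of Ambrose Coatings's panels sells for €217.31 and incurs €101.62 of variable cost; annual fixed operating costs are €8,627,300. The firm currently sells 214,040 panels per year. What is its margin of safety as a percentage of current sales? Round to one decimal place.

Contribution margin per unit = €217.31 − €101.62 = €115.69. Break-even units = €8,627,300 ÷ €115.69 = 74,572.56; break-even revenue = 74,572.56 × €217.31 = €16,205,364.02.
Current sales = 214,040 × €217.31 = €46,513,032.40.
Margin of safety = (€46,513,032.40 − €16,205,364.02) ÷ €46,513,032.40 = 65.2%.

65.2%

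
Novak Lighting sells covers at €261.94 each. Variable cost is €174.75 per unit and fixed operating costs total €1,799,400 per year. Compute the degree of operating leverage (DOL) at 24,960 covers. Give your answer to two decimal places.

5.77

Contribution at this volume is 24,960 × €87.19 = €2,176,262.40.
Operating income = contribution − fixed costs = €2,176,262.40 − €1,799,400 = €376,862.40.
Degree of operating leverage = €2,176,262.40 / €376,862.40 = 5.7747.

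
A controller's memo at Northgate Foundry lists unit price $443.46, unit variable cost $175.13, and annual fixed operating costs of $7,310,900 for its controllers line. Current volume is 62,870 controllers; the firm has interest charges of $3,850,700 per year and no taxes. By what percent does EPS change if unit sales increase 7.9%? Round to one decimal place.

+23.3%

At 62,870 units, contribution = 62,870 × $268.33 = $16,869,907.10.
Subtracting fixed costs: EBIT = $16,869,907.10 − $7,310,900 = $9,559,007.10.
After interest of $3,850,700.00, pre-tax earnings = $5,708,307.10.
DCL = total CM / (EBIT − I) = $16,869,907.10 / $5,708,307.10 = 2.9553.
%ΔEPS = DCL × %ΔSales = 2.9553 × +7.9% = +23.3%.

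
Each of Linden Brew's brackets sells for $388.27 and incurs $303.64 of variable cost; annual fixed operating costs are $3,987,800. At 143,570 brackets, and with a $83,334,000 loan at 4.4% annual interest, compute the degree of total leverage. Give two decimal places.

Total contribution margin = 143,570 × $84.63 = $12,150,329.10.
Subtracting fixed costs: EBIT = $12,150,329.10 − $3,987,800 = $8,162,529.10. Interest = $3,666,696.00, so EBIT − I = $4,495,833.10.
Degree of total leverage = total CM / (EBIT − interest) = $12,150,329.10 / $4,495,833.10 = 2.7026.

2.70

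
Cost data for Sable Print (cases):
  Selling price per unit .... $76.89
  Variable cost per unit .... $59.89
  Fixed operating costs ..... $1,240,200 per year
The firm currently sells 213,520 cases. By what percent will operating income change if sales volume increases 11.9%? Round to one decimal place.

+18.1%

Total contribution margin = 213,520 × $17.00 = $3,629,840.00.
EBIT = $3,629,840.00 − $1,240,200 = $2,389,640.00.
DOL = contribution ÷ EBIT = $3,629,840.00 ÷ $2,389,640.00 = 1.5190.
%ΔEBIT = DOL × %ΔSales = 1.5190 × +11.9% = +18.1%.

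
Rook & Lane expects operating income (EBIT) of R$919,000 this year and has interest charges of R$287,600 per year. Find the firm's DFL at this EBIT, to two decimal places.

1.46

Interest = R$287,600.00.
DFL = EBIT ÷ (EBIT − I) = R$919,000 ÷ (R$919,000 − R$287,600.00) = R$919,000 ÷ R$631,400.00 = 1.4555.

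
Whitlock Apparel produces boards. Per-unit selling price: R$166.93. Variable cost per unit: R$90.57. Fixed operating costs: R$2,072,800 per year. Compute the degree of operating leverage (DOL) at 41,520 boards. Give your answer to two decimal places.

Contribution at this volume is 41,520 × R$76.36 = R$3,170,467.20.
EBIT = R$3,170,467.20 − R$2,072,800 = R$1,097,667.20.
DOL = contribution ÷ EBIT = R$3,170,467.20 ÷ R$1,097,667.20 = 2.8884.

2.89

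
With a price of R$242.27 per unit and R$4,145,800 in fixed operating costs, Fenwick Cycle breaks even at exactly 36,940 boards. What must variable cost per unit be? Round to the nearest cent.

R$130.04

At break-even, FC = Q × (P − VC), so P − VC = R$4,145,800 ÷ 36,940 = R$112.2306.
Variable cost per unit = R$242.27 − R$112.2306 = R$130.04.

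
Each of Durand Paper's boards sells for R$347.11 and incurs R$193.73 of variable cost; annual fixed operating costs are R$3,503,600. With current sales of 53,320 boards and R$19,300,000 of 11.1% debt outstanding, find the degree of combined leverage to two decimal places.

Contribution at this volume is 53,320 × R$153.38 = R$8,178,221.60.
Operating income = contribution − fixed costs = R$8,178,221.60 − R$3,503,600 = R$4,674,621.60. Interest = R$2,142,300.00.
DOL = R$8,178,221.60 ÷ R$4,674,621.60 = 1.7495; DFL = R$4,674,621.60 ÷ R$2,532,321.60 = 1.8460.
Combined leverage = 1.7495 × 1.8460 = 3.2296.

3.23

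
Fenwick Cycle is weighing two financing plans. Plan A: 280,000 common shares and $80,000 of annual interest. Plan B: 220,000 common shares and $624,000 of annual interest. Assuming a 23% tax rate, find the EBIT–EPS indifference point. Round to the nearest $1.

$2,618,667

Set EPS_A = EPS_B: (EBIT − $80,000)(1 − 0.23) ÷ 280,000 = (EBIT − $624,000)(1 − 0.23) ÷ 220,000.
The (1 − t) factor cancels: (EBIT − 80,000) × 220,000 = (EBIT − 624,000) × 280,000.
EBIT × (280,000 − 220,000) = 624,000 × 280,000 − 80,000 × 220,000 = 157,120,000,000, so EBIT = 157,120,000,000 ÷ 60,000 = 2,618,666.67.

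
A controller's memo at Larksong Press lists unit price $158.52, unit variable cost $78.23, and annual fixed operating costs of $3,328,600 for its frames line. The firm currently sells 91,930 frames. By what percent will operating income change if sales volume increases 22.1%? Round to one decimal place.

At 91,930 units, contribution = 91,930 × $80.29 = $7,381,059.70.
Subtracting fixed costs: EBIT = $7,381,059.70 − $3,328,600 = $4,052,459.70.
So DOL = total CM / EBIT = $7,381,059.70 / $4,052,459.70 = 1.8214.
So EBIT moves 1.8214 × (+22.1%) = +40.3%.

+40.3%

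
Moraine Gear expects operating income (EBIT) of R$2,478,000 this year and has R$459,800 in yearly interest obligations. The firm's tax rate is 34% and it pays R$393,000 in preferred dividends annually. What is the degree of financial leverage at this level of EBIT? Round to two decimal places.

Annual interest charges come to R$459,800.00.
Pre-tax preferred-dividend burden = R$393,000 ÷ (1 − 0.34) = R$595,454.55.
DFL = EBIT ÷ [EBIT − I − D_p/(1−t)] = R$2,478,000 ÷ [R$2,478,000 − R$459,800.00 − R$595,454.55] = R$2,478,000 ÷ R$1,422,745.45 = 1.7417.

1.74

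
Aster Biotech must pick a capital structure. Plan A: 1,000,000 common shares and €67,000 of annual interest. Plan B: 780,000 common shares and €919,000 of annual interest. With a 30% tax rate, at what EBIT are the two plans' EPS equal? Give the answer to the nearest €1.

At indifference, (EBIT − 67,000)(1 − t)/1,000,000 = (EBIT − 919,000)(1 − t)/780,000.
Cancelling (1 − t) and cross-multiplying: 780,000·(EBIT − 67,000) = 1,000,000·(EBIT − 919,000).
EBIT × (1,000,000 − 780,000) = 919,000 × 1,000,000 − 67,000 × 780,000 = 866,740,000,000, so EBIT = 866,740,000,000 ÷ 220,000 = 3,939,727.27.

€3,939,727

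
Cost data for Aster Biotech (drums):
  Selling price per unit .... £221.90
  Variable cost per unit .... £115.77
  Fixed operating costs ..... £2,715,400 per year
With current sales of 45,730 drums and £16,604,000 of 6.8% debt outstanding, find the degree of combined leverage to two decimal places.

4.81

At 45,730 units, contribution = 45,730 × £106.13 = £4,853,324.90.
Operating income = contribution − fixed costs = £4,853,324.90 − £2,715,400 = £2,137,924.90. Interest = £1,129,072.00.
DOL = £4,853,324.90 ÷ £2,137,924.90 = 2.2701; DFL = £2,137,924.90 ÷ £1,008,852.90 = 2.1192.
Combined leverage = 2.2701 × 2.1192 = 4.8108.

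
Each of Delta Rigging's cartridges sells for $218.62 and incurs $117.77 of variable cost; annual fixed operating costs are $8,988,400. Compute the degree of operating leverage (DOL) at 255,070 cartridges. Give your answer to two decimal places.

1.54

Contribution at this volume is 255,070 × $100.85 = $25,723,809.50.
EBIT = $25,723,809.50 − $8,988,400 = $16,735,409.50.
Degree of operating leverage = $25,723,809.50 / $16,735,409.50 = 1.5371.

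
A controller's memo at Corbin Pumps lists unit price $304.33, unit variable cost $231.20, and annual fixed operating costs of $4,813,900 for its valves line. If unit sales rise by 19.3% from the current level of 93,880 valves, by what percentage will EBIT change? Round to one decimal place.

+64.6%

Contribution at this volume is 93,880 × $73.13 = $6,865,444.40.
EBIT = $6,865,444.40 − $4,813,900 = $2,051,544.40.
So DOL = total CM / EBIT = $6,865,444.40 / $2,051,544.40 = 3.3465.
Operating income changes by 3.3465 × +19.3% = +64.6%.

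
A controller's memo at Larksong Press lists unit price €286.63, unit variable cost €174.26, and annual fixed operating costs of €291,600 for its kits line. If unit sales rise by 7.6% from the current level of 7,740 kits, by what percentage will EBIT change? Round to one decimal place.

Contribution at this volume is 7,740 × €112.37 = €869,743.80.
EBIT = €869,743.80 − €291,600 = €578,143.80.
So DOL = total CM / EBIT = €869,743.80 / €578,143.80 = 1.5044.
%ΔEBIT = DOL × %ΔSales = 1.5044 × +7.6% = +11.4%.

+11.4%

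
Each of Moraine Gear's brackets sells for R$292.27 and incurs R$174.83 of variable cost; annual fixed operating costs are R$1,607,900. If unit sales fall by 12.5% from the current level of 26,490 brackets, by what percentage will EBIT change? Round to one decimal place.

-25.9%

Total contribution margin = 26,490 × R$117.44 = R$3,110,985.60.
EBIT = R$3,110,985.60 − R$1,607,900 = R$1,503,085.60.
Degree of operating leverage = R$3,110,985.60 / R$1,503,085.60 = 2.0697.
%ΔEBIT = DOL × %ΔSales = 2.0697 × -12.5% = -25.9%.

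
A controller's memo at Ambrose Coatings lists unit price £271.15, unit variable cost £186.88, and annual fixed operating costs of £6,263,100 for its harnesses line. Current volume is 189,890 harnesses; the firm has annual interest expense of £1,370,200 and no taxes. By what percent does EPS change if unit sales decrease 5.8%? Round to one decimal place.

Contribution at this volume is 189,890 × £84.27 = £16,002,030.30.
Subtracting fixed costs: EBIT = £16,002,030.30 − £6,263,100 = £9,738,930.30.
Interest = £1,370,200.00, so EBIT − I = £8,368,730.30.
DCL = total CM / (EBIT − I) = £16,002,030.30 / £8,368,730.30 = 1.9121.
%ΔEPS = DCL × %ΔSales = 1.9121 × -5.8% = -11.1%.

-11.1%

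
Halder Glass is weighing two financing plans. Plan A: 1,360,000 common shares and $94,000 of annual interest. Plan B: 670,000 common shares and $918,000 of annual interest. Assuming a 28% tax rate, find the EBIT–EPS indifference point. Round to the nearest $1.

$1,718,116

Set EPS_A = EPS_B: (EBIT − $94,000)(1 − 0.28) ÷ 1,360,000 = (EBIT − $918,000)(1 − 0.28) ÷ 670,000.
The (1 − t) factor cancels: (EBIT − 94,000) × 670,000 = (EBIT − 918,000) × 1,360,000.
Solving, EBIT = (918,000·1,360,000 − 94,000·670,000) / (1,360,000 − 670,000) = 1,185,500,000,000 / 690,000 = 1,718,115.94.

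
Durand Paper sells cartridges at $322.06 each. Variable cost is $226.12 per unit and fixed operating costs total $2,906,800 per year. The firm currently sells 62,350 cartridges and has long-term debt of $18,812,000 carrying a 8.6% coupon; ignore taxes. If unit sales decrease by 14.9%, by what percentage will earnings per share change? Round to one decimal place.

-61.2%

Total contribution margin = 62,350 × $95.94 = $5,981,859.00.
EBIT = $5,981,859.00 − $2,906,800 = $3,075,059.00.
After interest of $1,617,832.00, pre-tax earnings = $1,457,227.00.
Degree of combined leverage = contribution ÷ (EBIT − I) = $5,981,859.00 ÷ $1,457,227.00 = 4.1050.
%ΔEPS = DCL × %ΔSales = 4.1050 × -14.9% = -61.2%.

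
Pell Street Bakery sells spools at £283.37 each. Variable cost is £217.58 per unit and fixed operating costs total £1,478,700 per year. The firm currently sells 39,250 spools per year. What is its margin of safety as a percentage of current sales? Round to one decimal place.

Contribution margin per unit = £283.37 − £217.58 = £65.79. Break-even units = £1,478,700 ÷ £65.79 = 22,476.06; break-even revenue = 22,476.06 × £283.37 = £6,369,041.18.
Current sales = 39,250 × £283.37 = £11,122,272.50.
Margin of safety = (£11,122,272.50 − £6,369,041.18) ÷ £11,122,272.50 = 42.7%.

42.7%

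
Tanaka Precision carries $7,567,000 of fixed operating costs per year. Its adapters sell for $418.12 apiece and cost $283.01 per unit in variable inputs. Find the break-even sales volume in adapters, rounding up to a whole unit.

Unit CM = price − variable cost = $418.12 − $283.01 = $135.11.
Break-even volume = fixed costs ÷ CM per unit = $7,567,000 ÷ $135.11 = 56,006.22, so 56,007 adapters.

56,007 adapters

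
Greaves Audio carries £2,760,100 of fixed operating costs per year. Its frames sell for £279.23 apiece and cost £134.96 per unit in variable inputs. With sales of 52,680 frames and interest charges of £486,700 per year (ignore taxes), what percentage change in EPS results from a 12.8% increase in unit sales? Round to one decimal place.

Total contribution margin = 52,680 × £144.27 = £7,600,143.60.
EBIT = £7,600,143.60 − £2,760,100 = £4,840,043.60.
After interest of £486,700.00, pre-tax earnings = £4,353,343.60.
DCL = total CM / (EBIT − I) = £7,600,143.60 / £4,353,343.60 = 1.7458.
EPS therefore changes by 1.7458 × (+12.8%) = +22.3%.

+22.3%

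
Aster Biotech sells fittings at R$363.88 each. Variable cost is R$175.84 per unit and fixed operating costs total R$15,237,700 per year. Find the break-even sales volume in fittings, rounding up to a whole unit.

Contribution margin per unit = R$363.88 − R$175.84 = R$188.04.
Break-even Q = R$15,237,700 / R$188.04 = 81,034.35 → 81,035 fittings.

81,035 fittings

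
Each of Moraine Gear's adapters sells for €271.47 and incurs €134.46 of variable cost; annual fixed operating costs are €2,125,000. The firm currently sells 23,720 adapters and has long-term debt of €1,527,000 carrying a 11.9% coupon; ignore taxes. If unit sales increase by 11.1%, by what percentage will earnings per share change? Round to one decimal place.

At 23,720 units, contribution = 23,720 × €137.01 = €3,249,877.20.
Subtracting fixed costs: EBIT = €3,249,877.20 − €2,125,000 = €1,124,877.20.
Interest = €181,713.00, so EBIT − I = €943,164.20.
DCL = total CM / (EBIT − I) = €3,249,877.20 / €943,164.20 = 3.4457.
EPS therefore changes by 3.4457 × (+11.1%) = +38.2%.

+38.2%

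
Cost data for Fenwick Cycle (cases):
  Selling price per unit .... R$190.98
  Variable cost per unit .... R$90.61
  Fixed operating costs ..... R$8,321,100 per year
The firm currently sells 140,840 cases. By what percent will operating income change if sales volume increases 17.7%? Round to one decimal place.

At 140,840 units, contribution = 140,840 × R$100.37 = R$14,136,110.80.
Subtracting fixed costs: EBIT = R$14,136,110.80 − R$8,321,100 = R$5,815,010.80.
Degree of operating leverage = R$14,136,110.80 / R$5,815,010.80 = 2.4310.
So EBIT moves 2.4310 × (+17.7%) = +43.0%.

+43.0%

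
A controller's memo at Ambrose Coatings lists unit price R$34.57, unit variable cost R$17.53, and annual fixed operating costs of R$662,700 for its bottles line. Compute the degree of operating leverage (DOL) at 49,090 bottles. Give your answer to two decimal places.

Total contribution margin = 49,090 × R$17.04 = R$836,493.60.
EBIT = R$836,493.60 − R$662,700 = R$173,793.60.
DOL = contribution ÷ EBIT = R$836,493.60 ÷ R$173,793.60 = 4.8131.

4.81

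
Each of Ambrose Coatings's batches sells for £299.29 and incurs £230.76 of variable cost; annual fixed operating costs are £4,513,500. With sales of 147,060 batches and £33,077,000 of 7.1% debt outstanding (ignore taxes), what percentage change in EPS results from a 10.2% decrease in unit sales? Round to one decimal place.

-32.0%

At 147,060 units, contribution = 147,060 × £68.53 = £10,078,021.80.
Operating income = contribution − fixed costs = £10,078,021.80 − £4,513,500 = £5,564,521.80.
After interest of £2,348,467.00, pre-tax earnings = £3,216,054.80.
DCL = total CM / (EBIT − I) = £10,078,021.80 / £3,216,054.80 = 3.1337.
EPS therefore changes by 3.1337 × (-10.2%) = -32.0%.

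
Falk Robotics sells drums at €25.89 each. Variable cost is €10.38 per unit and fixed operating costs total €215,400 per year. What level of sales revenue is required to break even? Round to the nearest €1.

€359,556

Contribution margin per unit = €25.89 − €10.38 = €15.51, a CM ratio of €15.51 ÷ €25.89 = 0.5991.
Break-even revenue = fixed costs × price ÷ CM = €215,400 × €25.89 ÷ €15.51 = €359,556.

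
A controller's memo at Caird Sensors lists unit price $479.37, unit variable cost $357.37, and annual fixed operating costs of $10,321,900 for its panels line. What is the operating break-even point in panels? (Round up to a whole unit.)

Contribution margin per unit = $479.37 − $357.37 = $122.00.
Break-even Q = $10,321,900 / $122.00 = 84,605.74 → 84,606 panels.

84,606 panels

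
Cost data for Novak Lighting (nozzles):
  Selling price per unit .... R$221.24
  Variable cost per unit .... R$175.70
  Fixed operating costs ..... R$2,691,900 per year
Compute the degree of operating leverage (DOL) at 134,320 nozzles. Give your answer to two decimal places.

Contribution at this volume is 134,320 × R$45.54 = R$6,116,932.80.
EBIT = R$6,116,932.80 − R$2,691,900 = R$3,425,032.80.
DOL = contribution ÷ EBIT = R$6,116,932.80 ÷ R$3,425,032.80 = 1.7859.

1.79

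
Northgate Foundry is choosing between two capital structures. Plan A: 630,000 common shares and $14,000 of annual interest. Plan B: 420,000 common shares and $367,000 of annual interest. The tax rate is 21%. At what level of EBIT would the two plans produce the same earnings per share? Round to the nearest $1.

$1,073,000

Set EPS_A = EPS_B: (EBIT − $14,000)(1 − 0.21) ÷ 630,000 = (EBIT − $367,000)(1 − 0.21) ÷ 420,000.
Cancelling (1 − t) and cross-multiplying: 420,000·(EBIT − 14,000) = 630,000·(EBIT − 367,000).
EBIT × (630,000 − 420,000) = 367,000 × 630,000 − 14,000 × 420,000 = 225,330,000,000, so EBIT = 225,330,000,000 ÷ 210,000 = 1,073,000.00.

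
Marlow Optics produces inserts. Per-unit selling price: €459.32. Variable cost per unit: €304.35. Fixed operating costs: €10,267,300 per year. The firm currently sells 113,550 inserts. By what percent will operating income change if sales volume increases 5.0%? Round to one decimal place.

At 113,550 units, contribution = 113,550 × €154.97 = €17,596,843.50.
Subtracting fixed costs: EBIT = €17,596,843.50 − €10,267,300 = €7,329,543.50.
So DOL = total CM / EBIT = €17,596,843.50 / €7,329,543.50 = 2.4008.
So EBIT moves 2.4008 × (+5.0%) = +12.0%.

+12.0%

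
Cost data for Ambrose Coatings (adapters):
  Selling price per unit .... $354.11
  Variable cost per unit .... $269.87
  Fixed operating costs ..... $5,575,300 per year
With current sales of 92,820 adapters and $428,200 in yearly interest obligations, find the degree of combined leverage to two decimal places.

4.31

Total contribution margin = 92,820 × $84.24 = $7,819,156.80.
Subtracting fixed costs: EBIT = $7,819,156.80 − $5,575,300 = $2,243,856.80. Interest = $428,200.00, so EBIT − I = $1,815,656.80.
Degree of total leverage = total CM / (EBIT − interest) = $7,819,156.80 / $1,815,656.80 = 4.3065.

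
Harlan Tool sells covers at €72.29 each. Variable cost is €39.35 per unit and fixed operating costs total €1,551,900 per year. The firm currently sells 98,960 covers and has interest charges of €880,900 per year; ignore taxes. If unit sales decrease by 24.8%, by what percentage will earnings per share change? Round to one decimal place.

-97.8%

Total contribution margin = 98,960 × €32.94 = €3,259,742.40.
Operating income = contribution − fixed costs = €3,259,742.40 − €1,551,900 = €1,707,842.40.
After interest of €880,900.00, pre-tax earnings = €826,942.40.
DCL = total CM / (EBIT − I) = €3,259,742.40 / €826,942.40 = 3.9419.
EPS therefore changes by 3.9419 × (-24.8%) = -97.8%.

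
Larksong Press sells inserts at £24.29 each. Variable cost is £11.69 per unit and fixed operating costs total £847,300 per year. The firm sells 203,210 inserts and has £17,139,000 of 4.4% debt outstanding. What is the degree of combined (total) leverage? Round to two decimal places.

2.67

At 203,210 units, contribution = 203,210 × £12.60 = £2,560,446.00.
Operating income = contribution − fixed costs = £2,560,446.00 − £847,300 = £1,713,146.00. Interest = £754,116.00, so EBIT − I = £959,030.00.
Degree of total leverage = total CM / (EBIT − interest) = £2,560,446.00 / £959,030.00 = 2.6698.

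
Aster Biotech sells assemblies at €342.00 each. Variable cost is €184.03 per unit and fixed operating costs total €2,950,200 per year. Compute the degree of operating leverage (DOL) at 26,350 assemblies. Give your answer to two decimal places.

3.43

Contribution at this volume is 26,350 × €157.97 = €4,162,509.50.
Subtracting fixed costs: EBIT = €4,162,509.50 − €2,950,200 = €1,212,309.50.
So DOL = total CM / EBIT = €4,162,509.50 / €1,212,309.50 = 3.4335.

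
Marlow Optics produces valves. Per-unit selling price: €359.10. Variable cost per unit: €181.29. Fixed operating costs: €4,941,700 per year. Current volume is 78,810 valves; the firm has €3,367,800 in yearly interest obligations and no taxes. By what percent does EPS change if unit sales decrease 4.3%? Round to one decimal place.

-10.6%

Contribution at this volume is 78,810 × €177.81 = €14,013,206.10.
Operating income = contribution − fixed costs = €14,013,206.10 − €4,941,700 = €9,071,506.10.
After interest of €3,367,800.00, pre-tax earnings = €5,703,706.10.
DCL = total CM / (EBIT − I) = €14,013,206.10 / €5,703,706.10 = 2.4569.
EPS therefore changes by 2.4569 × (-4.3%) = -10.6%.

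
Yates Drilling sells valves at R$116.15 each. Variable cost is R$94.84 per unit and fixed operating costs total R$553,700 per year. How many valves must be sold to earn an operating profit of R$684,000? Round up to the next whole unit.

Contribution margin per unit = R$116.15 − R$94.84 = R$21.31.
Need Q such that Q × R$21.31 − R$553,700 = R$684,000, i.e. Q = R$1,237,700 / R$21.31 = 58,080.71 → 58,081.

58,081 valves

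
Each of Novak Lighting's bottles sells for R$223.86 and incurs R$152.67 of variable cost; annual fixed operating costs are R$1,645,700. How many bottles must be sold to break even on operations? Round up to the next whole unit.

Each unit contributes R$223.86 − R$152.67 = R$71.19.
Break-even Q = R$1,645,700 / R$71.19 = 23,117.01 → 23,118 bottles.

23,118 bottles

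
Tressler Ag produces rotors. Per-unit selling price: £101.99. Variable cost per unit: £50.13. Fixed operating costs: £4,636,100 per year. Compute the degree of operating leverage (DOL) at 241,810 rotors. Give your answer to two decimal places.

1.59

Total contribution margin = 241,810 × £51.86 = £12,540,266.60.
Operating income = contribution − fixed costs = £12,540,266.60 − £4,636,100 = £7,904,166.60.
Degree of operating leverage = £12,540,266.60 / £7,904,166.60 = 1.5865.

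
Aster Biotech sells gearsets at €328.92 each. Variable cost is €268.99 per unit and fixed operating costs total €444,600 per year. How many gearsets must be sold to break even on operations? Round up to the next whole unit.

7,419 gearsets

Contribution margin per unit = €328.92 − €268.99 = €59.93.
Break-even volume = fixed costs ÷ CM per unit = €444,600 ÷ €59.93 = 7,418.66, so 7,419 gearsets.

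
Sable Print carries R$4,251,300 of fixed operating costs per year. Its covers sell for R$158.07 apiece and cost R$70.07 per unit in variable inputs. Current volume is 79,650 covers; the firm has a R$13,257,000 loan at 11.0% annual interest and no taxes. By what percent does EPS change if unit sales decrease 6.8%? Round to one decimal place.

-36.7%

At 79,650 units, contribution = 79,650 × R$88.00 = R$7,009,200.00.
Subtracting fixed costs: EBIT = R$7,009,200.00 − R$4,251,300 = R$2,757,900.00.
Interest = R$1,458,270.00, so EBIT − I = R$1,299,630.00.
DCL = total CM / (EBIT − I) = R$7,009,200.00 / R$1,299,630.00 = 5.3932.
EPS therefore changes by 5.3932 × (-6.8%) = -36.7%.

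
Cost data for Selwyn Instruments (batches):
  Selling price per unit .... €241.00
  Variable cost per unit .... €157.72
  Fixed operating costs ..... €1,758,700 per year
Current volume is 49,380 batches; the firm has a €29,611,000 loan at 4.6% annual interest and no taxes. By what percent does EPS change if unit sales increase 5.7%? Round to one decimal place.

+23.6%

At 49,380 units, contribution = 49,380 × €83.28 = €4,112,366.40.
Subtracting fixed costs: EBIT = €4,112,366.40 − €1,758,700 = €2,353,666.40.
Interest = €1,362,106.00, so EBIT − I = €991,560.40.
Degree of combined leverage = contribution ÷ (EBIT − I) = €4,112,366.40 ÷ €991,560.40 = 4.1474.
%ΔEPS = DCL × %ΔSales = 4.1474 × +5.7% = +23.6%.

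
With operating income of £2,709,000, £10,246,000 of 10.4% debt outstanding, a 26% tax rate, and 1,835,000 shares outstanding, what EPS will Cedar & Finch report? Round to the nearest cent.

£0.66

Interest = £1,065,584.00, so EBT = £2,709,000 − £1,065,584.00 = £1,643,416.00.
Net income = £1,643,416.00 × (1 − 0.26) = £1,216,127.84.
Per share: £1,216,127.84 / 1,835,000 shares = £0.66.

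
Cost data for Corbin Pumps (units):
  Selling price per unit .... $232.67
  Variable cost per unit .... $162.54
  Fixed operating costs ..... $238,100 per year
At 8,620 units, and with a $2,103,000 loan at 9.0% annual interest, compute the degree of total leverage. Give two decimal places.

3.41

Total contribution margin = 8,620 × $70.13 = $604,520.60.
Operating income = contribution − fixed costs = $604,520.60 − $238,100 = $366,420.60. Interest = $189,270.00.
DOL = $604,520.60 ÷ $366,420.60 = 1.6498; DFL = $366,420.60 ÷ $177,150.60 = 2.0684.
DCL = DOL × DFL = 1.6498 × 2.0684 = 3.4124.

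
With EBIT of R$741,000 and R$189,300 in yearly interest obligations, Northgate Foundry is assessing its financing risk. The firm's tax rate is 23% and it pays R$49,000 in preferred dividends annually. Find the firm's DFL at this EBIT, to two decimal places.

1.52

Interest = R$189,300.00.
Pre-tax preferred-dividend burden = R$49,000 ÷ (1 − 0.23) = R$63,636.36.
DFL = EBIT ÷ [EBIT − I − D_p/(1−t)] = R$741,000 ÷ [R$741,000 − R$189,300.00 − R$63,636.36] = R$741,000 ÷ R$488,063.64 = 1.5182.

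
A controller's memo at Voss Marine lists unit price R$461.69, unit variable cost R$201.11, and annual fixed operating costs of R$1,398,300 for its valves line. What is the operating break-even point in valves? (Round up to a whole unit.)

5,367 valves

Each unit contributes R$461.69 − R$201.11 = R$260.58.
Break-even Q = R$1,398,300 / R$260.58 = 5,366.11 → 5,367 valves.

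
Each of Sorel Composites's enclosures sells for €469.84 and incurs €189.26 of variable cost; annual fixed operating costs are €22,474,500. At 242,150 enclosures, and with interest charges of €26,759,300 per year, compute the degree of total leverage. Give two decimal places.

3.63

At 242,150 units, contribution = 242,150 × €280.58 = €67,942,447.00.
Subtracting fixed costs: EBIT = €67,942,447.00 − €22,474,500 = €45,467,947.00. Interest = €26,759,300.00, so EBIT − I = €18,708,647.00.
Degree of total leverage = total CM / (EBIT − interest) = €67,942,447.00 / €18,708,647.00 = 3.6316.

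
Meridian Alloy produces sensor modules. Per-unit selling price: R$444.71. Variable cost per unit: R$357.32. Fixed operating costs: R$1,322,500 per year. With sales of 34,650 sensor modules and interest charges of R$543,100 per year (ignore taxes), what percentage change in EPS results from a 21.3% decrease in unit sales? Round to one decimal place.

-55.5%

Contribution at this volume is 34,650 × R$87.39 = R$3,028,063.50.
Operating income = contribution − fixed costs = R$3,028,063.50 − R$1,322,500 = R$1,705,563.50.
Interest = R$543,100.00, so EBIT − I = R$1,162,463.50.
Degree of combined leverage = contribution ÷ (EBIT − I) = R$3,028,063.50 ÷ R$1,162,463.50 = 2.6049.
EPS therefore changes by 2.6049 × (-21.3%) = -55.5%.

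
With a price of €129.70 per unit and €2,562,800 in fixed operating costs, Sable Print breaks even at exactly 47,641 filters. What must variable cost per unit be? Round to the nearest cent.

Contribution per unit must be FC / Q = €2,562,800 / 47,641 = €53.7940.
Variable cost per unit = €129.70 − €53.7940 = €75.91.

€75.91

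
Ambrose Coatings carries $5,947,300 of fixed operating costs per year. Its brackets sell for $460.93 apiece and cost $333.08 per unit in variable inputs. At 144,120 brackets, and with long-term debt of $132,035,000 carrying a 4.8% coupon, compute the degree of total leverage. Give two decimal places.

3.00

Contribution at this volume is 144,120 × $127.85 = $18,425,742.00.
EBIT = $18,425,742.00 − $5,947,300 = $12,478,442.00. Interest = $6,337,680.00, so EBIT − I = $6,140,762.00.
Degree of total leverage = total CM / (EBIT − interest) = $18,425,742.00 / $6,140,762.00 = 3.0006.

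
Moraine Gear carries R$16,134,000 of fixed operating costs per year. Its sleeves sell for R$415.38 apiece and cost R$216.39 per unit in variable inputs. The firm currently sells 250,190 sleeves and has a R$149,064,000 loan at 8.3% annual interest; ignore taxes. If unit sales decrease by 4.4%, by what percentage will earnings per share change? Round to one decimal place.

-10.3%

Contribution at this volume is 250,190 × R$198.99 = R$49,785,308.10.
Subtracting fixed costs: EBIT = R$49,785,308.10 − R$16,134,000 = R$33,651,308.10.
After interest of R$12,372,312.00, pre-tax earnings = R$21,278,996.10.
DCL = total CM / (EBIT − I) = R$49,785,308.10 / R$21,278,996.10 = 2.3396.
%ΔEPS = DCL × %ΔSales = 2.3396 × -4.4% = -10.3%.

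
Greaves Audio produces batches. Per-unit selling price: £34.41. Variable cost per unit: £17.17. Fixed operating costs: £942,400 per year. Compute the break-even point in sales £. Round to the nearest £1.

£1,880,974

Contribution margin per unit = £34.41 − £17.17 = £17.24, a CM ratio of £17.24 ÷ £34.41 = 0.5010.
Break-even sales = FC ÷ CM ratio = £942,400 × £34.41 / £17.24 = £1,880,974.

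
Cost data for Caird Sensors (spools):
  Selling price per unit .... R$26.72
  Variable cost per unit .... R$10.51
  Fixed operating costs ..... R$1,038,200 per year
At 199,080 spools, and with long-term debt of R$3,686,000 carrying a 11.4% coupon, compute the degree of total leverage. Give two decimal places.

Contribution at this volume is 199,080 × R$16.21 = R$3,227,086.80.
Operating income = contribution − fixed costs = R$3,227,086.80 − R$1,038,200 = R$2,188,886.80. Interest = R$420,204.00, so EBIT − I = R$1,768,682.80.
Degree of total leverage = total CM / (EBIT − interest) = R$3,227,086.80 / R$1,768,682.80 = 1.8246.

1.82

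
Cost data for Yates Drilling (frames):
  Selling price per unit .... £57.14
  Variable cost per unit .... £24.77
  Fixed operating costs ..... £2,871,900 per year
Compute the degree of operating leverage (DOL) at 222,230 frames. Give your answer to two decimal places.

At 222,230 units, contribution = 222,230 × £32.37 = £7,193,585.10.
Operating income = contribution − fixed costs = £7,193,585.10 − £2,871,900 = £4,321,685.10.
DOL = contribution ÷ EBIT = £7,193,585.10 ÷ £4,321,685.10 = 1.6645.

1.66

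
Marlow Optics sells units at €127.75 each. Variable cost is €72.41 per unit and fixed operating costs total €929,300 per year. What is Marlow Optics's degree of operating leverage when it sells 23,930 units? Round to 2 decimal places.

At 23,930 units, contribution = 23,930 × €55.34 = €1,324,286.20.
Subtracting fixed costs: EBIT = €1,324,286.20 − €929,300 = €394,986.20.
Degree of operating leverage = €1,324,286.20 / €394,986.20 = 3.3527.

3.35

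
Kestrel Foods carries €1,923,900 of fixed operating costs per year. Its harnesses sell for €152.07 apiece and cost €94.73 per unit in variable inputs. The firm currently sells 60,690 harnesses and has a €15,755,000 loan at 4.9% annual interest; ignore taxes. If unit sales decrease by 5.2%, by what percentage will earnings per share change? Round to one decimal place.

-23.1%

Contribution at this volume is 60,690 × €57.34 = €3,479,964.60.
Subtracting fixed costs: EBIT = €3,479,964.60 − €1,923,900 = €1,556,064.60.
Interest = €771,995.00, so EBIT − I = €784,069.60.
DCL = total CM / (EBIT − I) = €3,479,964.60 / €784,069.60 = 4.4383.
EPS therefore changes by 4.4383 × (-5.2%) = -23.1%.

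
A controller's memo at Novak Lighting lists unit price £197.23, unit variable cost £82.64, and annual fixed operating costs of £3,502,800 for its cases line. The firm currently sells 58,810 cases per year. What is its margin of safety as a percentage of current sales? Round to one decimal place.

Each unit contributes £197.23 − £82.64 = £114.59. Break-even units = £3,502,800 ÷ £114.59 = 30,568.11; break-even revenue = 30,568.11 × £197.23 = £6,028,948.81.
Actual sales revenue = 58,810 × £197.23 = £11,599,096.30.
Margin of safety = (£11,599,096.30 − £6,028,948.81) ÷ £11,599,096.30 = 48.0%.

48.0%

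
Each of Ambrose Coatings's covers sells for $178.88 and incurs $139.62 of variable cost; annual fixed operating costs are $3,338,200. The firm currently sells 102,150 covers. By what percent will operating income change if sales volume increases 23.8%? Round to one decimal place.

+142.0%

Total contribution margin = 102,150 × $39.26 = $4,010,409.00.
EBIT = $4,010,409.00 − $3,338,200 = $672,209.00.
Degree of operating leverage = $4,010,409.00 / $672,209.00 = 5.9660.
%ΔEBIT = DOL × %ΔSales = 5.9660 × +23.8% = +142.0%.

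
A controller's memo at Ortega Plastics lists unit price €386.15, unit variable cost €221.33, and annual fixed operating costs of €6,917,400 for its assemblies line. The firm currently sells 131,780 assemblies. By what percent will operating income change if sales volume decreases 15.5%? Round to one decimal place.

Total contribution margin = 131,780 × €164.82 = €21,719,979.60.
Subtracting fixed costs: EBIT = €21,719,979.60 − €6,917,400 = €14,802,579.60.
DOL = contribution ÷ EBIT = €21,719,979.60 ÷ €14,802,579.60 = 1.4673.
So EBIT moves 1.4673 × (-15.5%) = -22.7%.

-22.7%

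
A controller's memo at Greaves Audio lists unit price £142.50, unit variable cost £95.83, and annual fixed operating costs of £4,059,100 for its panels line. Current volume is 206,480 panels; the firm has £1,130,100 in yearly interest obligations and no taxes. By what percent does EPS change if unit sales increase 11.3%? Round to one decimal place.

Contribution at this volume is 206,480 × £46.67 = £9,636,421.60.
EBIT = £9,636,421.60 − £4,059,100 = £5,577,321.60.
Interest = £1,130,100.00, so EBIT − I = £4,447,221.60.
DCL = total CM / (EBIT − I) = £9,636,421.60 / £4,447,221.60 = 2.1668.
EPS therefore changes by 2.1668 × (+11.3%) = +24.5%.

+24.5%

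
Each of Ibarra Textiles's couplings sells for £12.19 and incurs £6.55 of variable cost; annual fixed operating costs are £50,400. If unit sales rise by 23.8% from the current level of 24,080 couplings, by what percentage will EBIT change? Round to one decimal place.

At 24,080 units, contribution = 24,080 × £5.64 = £135,811.20.
EBIT = £135,811.20 − £50,400 = £85,411.20.
DOL = contribution ÷ EBIT = £135,811.20 ÷ £85,411.20 = 1.5901.
%ΔEBIT = DOL × %ΔSales = 1.5901 × +23.8% = +37.8%.

+37.8%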